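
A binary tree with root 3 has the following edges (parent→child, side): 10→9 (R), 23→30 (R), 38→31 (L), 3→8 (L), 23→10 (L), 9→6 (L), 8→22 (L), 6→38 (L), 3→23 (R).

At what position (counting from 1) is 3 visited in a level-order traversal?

1

Level-order visits nodes level by level from the root, left to right within each level.
Level 0: 3
Level 1: 8, 23
Level 2: 22, 10, 30
Level 3: 9
Level 4: 6
Level 5: 38
Level 6: 31
Full level-order sequence: 3, 8, 23, 22, 10, 30, 9, 6, 38, 31.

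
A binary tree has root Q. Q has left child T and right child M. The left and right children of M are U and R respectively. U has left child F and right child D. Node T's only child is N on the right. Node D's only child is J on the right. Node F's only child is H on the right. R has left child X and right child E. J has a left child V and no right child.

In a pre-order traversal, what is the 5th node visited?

U

Pre-order visits the node, then its left subtree, then its right subtree.
Visit Q.
At Q: go left to T.
  Visit T.
  At T: no left child.
  At T: go right to N.
    N is a leaf — visit N.
At Q: go right to M.
  Visit M.
  At M: go left to U.
    Visit U.
    At U: go left to F.
      Visit F.
      At F: no left child.
      At F: go right to H.
        H is a leaf — visit H.
    At U: go right to D.
      Visit D.
      At D: no left child.
      At D: go right to J.
        Visit J.
        At J: go left to V.
          V is a leaf — visit V.
        At J: no right child.
  At M: go right to R.
    Visit R.
    At R: go left to X.
      X is a leaf — visit X.
    At R: go right to E.
      E is a leaf — visit E.
Full pre-order sequence: Q, T, N, M, U, F, H, D, J, V, R, X, E.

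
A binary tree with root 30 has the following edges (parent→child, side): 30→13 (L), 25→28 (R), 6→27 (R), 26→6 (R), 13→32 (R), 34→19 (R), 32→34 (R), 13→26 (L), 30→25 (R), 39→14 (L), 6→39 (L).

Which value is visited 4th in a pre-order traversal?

Pre-order visits the node, then its left subtree, then its right subtree.
Visit 30.
At 30: go left to 13.
  Visit 13.
  At 13: go left to 26.
    Visit 26.
    At 26: no left child.
    At 26: go right to 6.
      Visit 6.
      At 6: go left to 39.
        Visit 39.
        At 39: go left to 14.
          14 is a leaf — visit 14.
        At 39: no right child.
      At 6: go right to 27.
        27 is a leaf — visit 27.
  At 13: go right to 32.
    Visit 32.
    At 32: no left child.
    At 32: go right to 34.
      Visit 34.
      At 34: no left child.
      At 34: go right to 19.
        19 is a leaf — visit 19.
At 30: go right to 25.
  Visit 25.
  At 25: no left child.
  At 25: go right to 28.
    28 is a leaf — visit 28.
Full pre-order sequence: 30, 13, 26, 6, 39, 14, 27, 32, 34, 19, 25, 28.

6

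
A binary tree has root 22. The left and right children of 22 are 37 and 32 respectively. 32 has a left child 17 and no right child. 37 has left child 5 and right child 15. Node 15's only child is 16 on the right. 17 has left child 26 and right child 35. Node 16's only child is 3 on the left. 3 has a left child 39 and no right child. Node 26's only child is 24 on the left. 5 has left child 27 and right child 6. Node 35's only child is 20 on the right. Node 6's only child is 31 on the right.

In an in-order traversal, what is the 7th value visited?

39

In-order visits the left subtree, then the node, then the right subtree.
At 22: go left to 37.
  At 37: go left to 5.
    At 5: go left to 27.
      27 is a leaf — visit 27.
    Visit 5.
    At 5: go right to 6.
      At 6: no left child.
      Visit 6.
      At 6: go right to 31.
        31 is a leaf — visit 31.
  Visit 37.
  At 37: go right to 15.
    At 15: no left child.
    Visit 15.
    At 15: go right to 16.
      At 16: go left to 3.
        At 3: go left to 39.
          39 is a leaf — visit 39.
        Visit 3.
        At 3: no right child.
      Visit 16.
      At 16: no right child.
Visit 22.
At 22: go right to 32.
  At 32: go left to 17.
    At 17: go left to 26.
      At 26: go left to 24.
        24 is a leaf — visit 24.
      Visit 26.
      At 26: no right child.
    Visit 17.
    At 17: go right to 35.
      At 35: no left child.
      Visit 35.
      At 35: go right to 20.
        20 is a leaf — visit 20.
  Visit 32.
  At 32: no right child.
Full in-order sequence: 27, 5, 6, 31, 37, 15, 39, 3, 16, 22, 24, 26, 17, 35, 20, 32.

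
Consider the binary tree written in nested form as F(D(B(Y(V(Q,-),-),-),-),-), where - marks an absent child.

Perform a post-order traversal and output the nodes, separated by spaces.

Post-order visits the left subtree, then the right subtree, then the node.
At F: go left to D.
  At D: go left to B.
    At B: go left to Y.
      At Y: go left to V.
        At V: go left to Q.
          Q is a leaf — visit Q.
        At V: no right child.
        Visit V.
      At Y: no right child.
      Visit Y.
    At B: no right child.
    Visit B.
  At D: no right child.
  Visit D.
At F: no right child.
Visit F.

Q V Y B D F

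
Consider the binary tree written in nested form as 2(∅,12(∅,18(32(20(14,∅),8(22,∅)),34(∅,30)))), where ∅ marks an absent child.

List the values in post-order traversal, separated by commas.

14, 20, 22, 8, 32, 30, 34, 18, 12, 2

Post-order visits the left subtree, then the right subtree, then the node.
At 2: no left child.
At 2: go right to 12.
  At 12: no left child.
  At 12: go right to 18.
    At 18: go left to 32.
      At 32: go left to 20.
        At 20: go left to 14.
          14 is a leaf — visit 14.
        At 20: no right child.
        Visit 20.
      At 32: go right to 8.
        At 8: go left to 22.
          22 is a leaf — visit 22.
        At 8: no right child.
        Visit 8.
      Visit 32.
    At 18: go right to 34.
      At 34: no left child.
      At 34: go right to 30.
        30 is a leaf — visit 30.
      Visit 34.
    Visit 18.
  Visit 12.
Visit 2.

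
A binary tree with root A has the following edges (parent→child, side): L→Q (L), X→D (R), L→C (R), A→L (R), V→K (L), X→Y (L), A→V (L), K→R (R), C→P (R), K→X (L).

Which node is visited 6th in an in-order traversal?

In-order visits the left subtree, then the node, then the right subtree.
At A: go left to V.
  At V: go left to K.
    At K: go left to X.
      At X: go left to Y.
        Y is a leaf — visit Y.
      Visit X.
      At X: go right to D.
        D is a leaf — visit D.
    Visit K.
    At K: go right to R.
      R is a leaf — visit R.
  Visit V.
  At V: no right child.
Visit A.
At A: go right to L.
  At L: go left to Q.
    Q is a leaf — visit Q.
  Visit L.
  At L: go right to C.
    At C: no left child.
    Visit C.
    At C: go right to P.
      P is a leaf — visit P.
Full in-order sequence: Y, X, D, K, R, V, A, Q, L, C, P.

V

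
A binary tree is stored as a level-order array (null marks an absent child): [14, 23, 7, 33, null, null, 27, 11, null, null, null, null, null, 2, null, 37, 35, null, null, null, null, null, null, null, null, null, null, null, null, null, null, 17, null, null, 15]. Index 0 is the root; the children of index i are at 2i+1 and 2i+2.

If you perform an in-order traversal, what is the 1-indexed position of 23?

In-order visits the left subtree, then the node, then the right subtree.
At 14: go left to 23.
  At 23: go left to 33.
    At 33: go left to 11.
      At 11: go left to 37.
        At 37: go left to 17.
          17 is a leaf — visit 17.
        Visit 37.
        At 37: no right child.
      Visit 11.
      At 11: go right to 35.
        At 35: no left child.
        Visit 35.
        At 35: go right to 15.
          15 is a leaf — visit 15.
    Visit 33.
    At 33: no right child.
  Visit 23.
  At 23: no right child.
Visit 14.
At 14: go right to 7.
  At 7: no left child.
  Visit 7.
  At 7: go right to 27.
    At 27: go left to 2.
      2 is a leaf — visit 2.
    Visit 27.
    At 27: no right child.
Full in-order sequence: 17, 37, 11, 35, 15, 33, 23, 14, 7, 2, 27.

7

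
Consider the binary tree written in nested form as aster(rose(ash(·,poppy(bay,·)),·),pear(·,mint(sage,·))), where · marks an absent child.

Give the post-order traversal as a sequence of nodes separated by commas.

Post-order visits the left subtree, then the right subtree, then the node.
At aster: go left to rose.
  At rose: go left to ash.
    At ash: no left child.
    At ash: go right to poppy.
      At poppy: go left to bay.
        bay is a leaf — visit bay.
      At poppy: no right child.
      Visit poppy.
    Visit ash.
  At rose: no right child.
  Visit rose.
At aster: go right to pear.
  At pear: no left child.
  At pear: go right to mint.
    At mint: go left to sage.
      sage is a leaf — visit sage.
    At mint: no right child.
    Visit mint.
  Visit pear.
Visit aster.

bay, poppy, ash, rose, sage, mint, pear, aster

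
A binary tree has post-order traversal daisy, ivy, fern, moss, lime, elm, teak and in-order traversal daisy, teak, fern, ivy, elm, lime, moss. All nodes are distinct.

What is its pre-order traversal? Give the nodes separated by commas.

teak, daisy, elm, fern, ivy, lime, moss

The last element of post-order is the root; it splits in-order into left and right subtrees.
Root teak: left subtree has 1 node {daisy}, right has 5 {fern, ivy, elm, lime, moss}.
  Root elm: left subtree has 2 nodes {fern, ivy}, right has 2 {lime, moss}.
    Root fern: left subtree has 0 nodes { }, right has 1 {ivy}.
    Root lime: left subtree has 0 nodes { }, right has 1 {moss}.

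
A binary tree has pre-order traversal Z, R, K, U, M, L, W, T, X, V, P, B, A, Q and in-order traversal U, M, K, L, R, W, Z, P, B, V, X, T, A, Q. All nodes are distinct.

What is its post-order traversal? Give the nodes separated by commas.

The first element of pre-order is the root; it splits in-order into left and right subtrees.
Root Z: left subtree has 6 nodes {U, M, K, L, R, W}, right has 7 {P, B, V, X, T, A, Q}.
  Root R: left subtree has 4 nodes {U, M, K, L}, right has 1 {W}.
    Root K: left subtree has 2 nodes {U, M}, right has 1 {L}.
      Root U: left subtree has 0 nodes { }, right has 1 {M}.
  Root T: left subtree has 4 nodes {P, B, V, X}, right has 2 {A, Q}.
    Root X: left subtree has 3 nodes {P, B, V}, right has 0 { }.
      Root V: left subtree has 2 nodes {P, B}, right has 0 { }.
        Root P: left subtree has 0 nodes { }, right has 1 {B}.
    Root A: left subtree has 0 nodes { }, right has 1 {Q}.

M, U, L, K, W, R, B, P, V, X, Q, A, T, Z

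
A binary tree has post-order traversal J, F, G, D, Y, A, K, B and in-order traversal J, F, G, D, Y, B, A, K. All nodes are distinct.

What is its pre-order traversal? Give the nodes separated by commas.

The last element of post-order is the root; it splits in-order into left and right subtrees.
Root B: left subtree has 5 nodes {J, F, G, D, Y}, right has 2 {A, K}.
  Root Y: left subtree has 4 nodes {J, F, G, D}, right has 0 { }.
    Root D: left subtree has 3 nodes {J, F, G}, right has 0 { }.
      Root G: left subtree has 2 nodes {J, F}, right has 0 { }.
        Root F: left subtree has 1 node {J}, right has 0 { }.
  Root K: left subtree has 1 node {A}, right has 0 { }.

B, Y, D, G, F, J, K, A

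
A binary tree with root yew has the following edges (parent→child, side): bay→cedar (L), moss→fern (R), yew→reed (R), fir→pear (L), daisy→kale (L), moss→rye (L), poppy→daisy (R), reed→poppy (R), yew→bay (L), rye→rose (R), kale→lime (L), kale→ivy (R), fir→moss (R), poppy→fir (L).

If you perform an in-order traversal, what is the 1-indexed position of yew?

3

In-order visits the left subtree, then the node, then the right subtree.
At yew: go left to bay.
  At bay: go left to cedar.
    cedar is a leaf — visit cedar.
  Visit bay.
  At bay: no right child.
Visit yew.
At yew: go right to reed.
  At reed: no left child.
  Visit reed.
  At reed: go right to poppy.
    At poppy: go left to fir.
      At fir: go left to pear.
        pear is a leaf — visit pear.
      Visit fir.
      At fir: go right to moss.
        At moss: go left to rye.
          At rye: no left child.
          Visit rye.
          At rye: go right to rose.
            rose is a leaf — visit rose.
        Visit moss.
        At moss: go right to fern.
          fern is a leaf — visit fern.
    Visit poppy.
    At poppy: go right to daisy.
      At daisy: go left to kale.
        At kale: go left to lime.
          lime is a leaf — visit lime.
        Visit kale.
        At kale: go right to ivy.
          ivy is a leaf — visit ivy.
      Visit daisy.
      At daisy: no right child.
Full in-order sequence: cedar, bay, yew, reed, pear, fir, rye, rose, moss, fern, poppy, lime, kale, ivy, daisy.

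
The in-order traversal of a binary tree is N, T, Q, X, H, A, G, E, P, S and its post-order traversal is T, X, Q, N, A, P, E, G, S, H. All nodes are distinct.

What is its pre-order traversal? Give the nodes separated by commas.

H, N, Q, T, X, S, G, A, E, P

The last element of post-order is the root; it splits in-order into left and right subtrees.
Root H: left subtree has 4 nodes {N, T, Q, X}, right has 5 {A, G, E, P, S}.
  Root N: left subtree has 0 nodes { }, right has 3 {T, Q, X}.
    Root Q: left subtree has 1 node {T}, right has 1 {X}.
  Root S: left subtree has 4 nodes {A, G, E, P}, right has 0 { }.
    Root G: left subtree has 1 node {A}, right has 2 {E, P}.
      Root E: left subtree has 0 nodes { }, right has 1 {P}.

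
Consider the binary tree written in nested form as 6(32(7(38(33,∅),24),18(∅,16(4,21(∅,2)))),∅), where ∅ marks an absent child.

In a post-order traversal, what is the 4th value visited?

7

Post-order visits the left subtree, then the right subtree, then the node.
At 6: go left to 32.
  At 32: go left to 7.
    At 7: go left to 38.
      At 38: go left to 33.
        33 is a leaf — visit 33.
      At 38: no right child.
      Visit 38.
    At 7: go right to 24.
      24 is a leaf — visit 24.
    Visit 7.
  At 32: go right to 18.
    At 18: no left child.
    At 18: go right to 16.
      At 16: go left to 4.
        4 is a leaf — visit 4.
      At 16: go right to 21.
        At 21: no left child.
        At 21: go right to 2.
          2 is a leaf — visit 2.
        Visit 21.
      Visit 16.
    Visit 18.
  Visit 32.
At 6: no right child.
Visit 6.
Full post-order sequence: 33, 38, 24, 7, 4, 2, 21, 16, 18, 32, 6.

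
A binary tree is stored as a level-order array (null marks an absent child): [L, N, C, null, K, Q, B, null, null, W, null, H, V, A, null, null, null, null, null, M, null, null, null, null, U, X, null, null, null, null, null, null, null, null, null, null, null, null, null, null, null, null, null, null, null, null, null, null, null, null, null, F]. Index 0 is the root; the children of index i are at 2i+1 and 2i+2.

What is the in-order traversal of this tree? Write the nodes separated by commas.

N, M, W, K, L, H, U, Q, F, X, V, C, A, B

In-order visits the left subtree, then the node, then the right subtree.
At L: go left to N.
  At N: no left child.
  Visit N.
  At N: go right to K.
    At K: go left to W.
      At W: go left to M.
        M is a leaf — visit M.
      Visit W.
      At W: no right child.
    Visit K.
    At K: no right child.
Visit L.
At L: go right to C.
  At C: go left to Q.
    At Q: go left to H.
      At H: no left child.
      Visit H.
      At H: go right to U.
        U is a leaf — visit U.
    Visit Q.
    At Q: go right to V.
      At V: go left to X.
        At X: go left to F.
          F is a leaf — visit F.
        Visit X.
        At X: no right child.
      Visit V.
      At V: no right child.
  Visit C.
  At C: go right to B.
    At B: go left to A.
      A is a leaf — visit A.
    Visit B.
    At B: no right child.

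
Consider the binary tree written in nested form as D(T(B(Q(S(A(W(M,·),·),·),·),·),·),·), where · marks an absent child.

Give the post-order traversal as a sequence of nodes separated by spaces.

Post-order visits the left subtree, then the right subtree, then the node.
At D: go left to T.
  At T: go left to B.
    At B: go left to Q.
      At Q: go left to S.
        At S: go left to A.
          At A: go left to W.
            At W: go left to M.
              M is a leaf — visit M.
            At W: no right child.
            Visit W.
          At A: no right child.
          Visit A.
        At S: no right child.
        Visit S.
      At Q: no right child.
      Visit Q.
    At B: no right child.
    Visit B.
  At T: no right child.
  Visit T.
At D: no right child.
Visit D.

M W A S Q B T D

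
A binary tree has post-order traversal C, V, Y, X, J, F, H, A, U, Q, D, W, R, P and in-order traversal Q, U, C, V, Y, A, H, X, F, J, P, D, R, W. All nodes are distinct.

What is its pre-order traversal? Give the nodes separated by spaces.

The last element of post-order is the root; it splits in-order into left and right subtrees.
Root P: left subtree has 10 nodes {Q, U, C, V, Y, A, H, X, F, J}, right has 3 {D, R, W}.
  Root Q: left subtree has 0 nodes { }, right has 9 {U, C, V, Y, A, H, X, F, J}.
    Root U: left subtree has 0 nodes { }, right has 8 {C, V, Y, A, H, X, F, J}.
      Root A: left subtree has 3 nodes {C, V, Y}, right has 4 {H, X, F, J}.
        Root Y: left subtree has 2 nodes {C, V}, right has 0 { }.
          Root V: left subtree has 1 node {C}, right has 0 { }.
        Root H: left subtree has 0 nodes { }, right has 3 {X, F, J}.
          Root F: left subtree has 1 node {X}, right has 1 {J}.
  Root R: left subtree has 1 node {D}, right has 1 {W}.

P Q U A Y V C H F X J R D W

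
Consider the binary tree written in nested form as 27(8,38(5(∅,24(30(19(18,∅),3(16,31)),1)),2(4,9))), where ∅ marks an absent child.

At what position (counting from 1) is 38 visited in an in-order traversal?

In-order visits the left subtree, then the node, then the right subtree.
At 27: go left to 8.
  8 is a leaf — visit 8.
Visit 27.
At 27: go right to 38.
  At 38: go left to 5.
    At 5: no left child.
    Visit 5.
    At 5: go right to 24.
      At 24: go left to 30.
        At 30: go left to 19.
          At 19: go left to 18.
            18 is a leaf — visit 18.
          Visit 19.
          At 19: no right child.
        Visit 30.
        At 30: go right to 3.
          At 3: go left to 16.
            16 is a leaf — visit 16.
          Visit 3.
          At 3: go right to 31.
            31 is a leaf — visit 31.
      Visit 24.
      At 24: go right to 1.
        1 is a leaf — visit 1.
  Visit 38.
  At 38: go right to 2.
    At 2: go left to 4.
      4 is a leaf — visit 4.
    Visit 2.
    At 2: go right to 9.
      9 is a leaf — visit 9.
Full in-order sequence: 8, 27, 5, 18, 19, 30, 16, 3, 31, 24, 1, 38, 4, 2, 9.

12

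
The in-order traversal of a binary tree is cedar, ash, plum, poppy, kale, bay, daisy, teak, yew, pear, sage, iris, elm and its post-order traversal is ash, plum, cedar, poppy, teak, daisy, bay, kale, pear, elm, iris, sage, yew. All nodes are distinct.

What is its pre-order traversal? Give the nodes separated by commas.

yew, kale, poppy, cedar, plum, ash, bay, daisy, teak, sage, pear, iris, elm

The last element of post-order is the root; it splits in-order into left and right subtrees.
Root yew: left subtree has 8 nodes {cedar, ash, plum, poppy, kale, bay, daisy, teak}, right has 4 {pear, sage, iris, elm}.
  Root kale: left subtree has 4 nodes {cedar, ash, plum, poppy}, right has 3 {bay, daisy, teak}.
    Root poppy: left subtree has 3 nodes {cedar, ash, plum}, right has 0 { }.
      Root cedar: left subtree has 0 nodes { }, right has 2 {ash, plum}.
        Root plum: left subtree has 1 node {ash}, right has 0 { }.
    Root bay: left subtree has 0 nodes { }, right has 2 {daisy, teak}.
      Root daisy: left subtree has 0 nodes { }, right has 1 {teak}.
  Root sage: left subtree has 1 node {pear}, right has 2 {iris, elm}.
    Root iris: left subtree has 0 nodes { }, right has 1 {elm}.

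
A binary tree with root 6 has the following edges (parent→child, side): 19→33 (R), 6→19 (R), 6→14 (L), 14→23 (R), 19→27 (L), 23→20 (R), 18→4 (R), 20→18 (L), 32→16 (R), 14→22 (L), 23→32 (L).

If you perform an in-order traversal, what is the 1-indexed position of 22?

1

In-order visits the left subtree, then the node, then the right subtree.
At 6: go left to 14.
  At 14: go left to 22.
    22 is a leaf — visit 22.
  Visit 14.
  At 14: go right to 23.
    At 23: go left to 32.
      At 32: no left child.
      Visit 32.
      At 32: go right to 16.
        16 is a leaf — visit 16.
    Visit 23.
    At 23: go right to 20.
      At 20: go left to 18.
        At 18: no left child.
        Visit 18.
        At 18: go right to 4.
          4 is a leaf — visit 4.
      Visit 20.
      At 20: no right child.
Visit 6.
At 6: go right to 19.
  At 19: go left to 27.
    27 is a leaf — visit 27.
  Visit 19.
  At 19: go right to 33.
    33 is a leaf — visit 33.
Full in-order sequence: 22, 14, 32, 16, 23, 18, 4, 20, 6, 27, 19, 33.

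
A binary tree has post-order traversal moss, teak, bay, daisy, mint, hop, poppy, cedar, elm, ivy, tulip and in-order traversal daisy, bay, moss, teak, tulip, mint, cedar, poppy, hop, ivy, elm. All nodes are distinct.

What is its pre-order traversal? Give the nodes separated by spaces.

The last element of post-order is the root; it splits in-order into left and right subtrees.
Root tulip: left subtree has 4 nodes {daisy, bay, moss, teak}, right has 6 {mint, cedar, poppy, hop, ivy, elm}.
  Root daisy: left subtree has 0 nodes { }, right has 3 {bay, moss, teak}.
    Root bay: left subtree has 0 nodes { }, right has 2 {moss, teak}.
      Root teak: left subtree has 1 node {moss}, right has 0 { }.
  Root ivy: left subtree has 4 nodes {mint, cedar, poppy, hop}, right has 1 {elm}.
    Root cedar: left subtree has 1 node {mint}, right has 2 {poppy, hop}.
      Root poppy: left subtree has 0 nodes { }, right has 1 {hop}.

tulip daisy bay teak moss ivy cedar mint poppy hop elm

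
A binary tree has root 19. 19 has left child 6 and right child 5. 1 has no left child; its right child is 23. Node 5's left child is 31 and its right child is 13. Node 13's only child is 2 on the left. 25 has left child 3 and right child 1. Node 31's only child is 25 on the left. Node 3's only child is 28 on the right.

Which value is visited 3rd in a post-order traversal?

Post-order visits the left subtree, then the right subtree, then the node.
At 19: go left to 6.
  6 is a leaf — visit 6.
At 19: go right to 5.
  At 5: go left to 31.
    At 31: go left to 25.
      At 25: go left to 3.
        At 3: no left child.
        At 3: go right to 28.
          28 is a leaf — visit 28.
        Visit 3.
      At 25: go right to 1.
        At 1: no left child.
        At 1: go right to 23.
          23 is a leaf — visit 23.
        Visit 1.
      Visit 25.
    At 31: no right child.
    Visit 31.
  At 5: go right to 13.
    At 13: go left to 2.
      2 is a leaf — visit 2.
    At 13: no right child.
    Visit 13.
  Visit 5.
Visit 19.
Full post-order sequence: 6, 28, 3, 23, 1, 25, 31, 2, 13, 5, 19.

3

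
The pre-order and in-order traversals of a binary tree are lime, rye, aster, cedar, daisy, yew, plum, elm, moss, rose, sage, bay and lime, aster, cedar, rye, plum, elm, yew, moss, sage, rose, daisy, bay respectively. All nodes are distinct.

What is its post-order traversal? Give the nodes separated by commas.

cedar, aster, elm, plum, sage, rose, moss, yew, bay, daisy, rye, lime

The first element of pre-order is the root; it splits in-order into left and right subtrees.
Root lime: left subtree has 0 nodes { }, right has 11 {aster, cedar, rye, plum, elm, yew, moss, sage, rose, daisy, bay}.
  Root rye: left subtree has 2 nodes {aster, cedar}, right has 8 {plum, elm, yew, moss, sage, rose, daisy, bay}.
    Root aster: left subtree has 0 nodes { }, right has 1 {cedar}.
    Root daisy: left subtree has 6 nodes {plum, elm, yew, moss, sage, rose}, right has 1 {bay}.
      Root yew: left subtree has 2 nodes {plum, elm}, right has 3 {moss, sage, rose}.
        Root plum: left subtree has 0 nodes { }, right has 1 {elm}.
        Root moss: left subtree has 0 nodes { }, right has 2 {sage, rose}.
          Root rose: left subtree has 1 node {sage}, right has 0 { }.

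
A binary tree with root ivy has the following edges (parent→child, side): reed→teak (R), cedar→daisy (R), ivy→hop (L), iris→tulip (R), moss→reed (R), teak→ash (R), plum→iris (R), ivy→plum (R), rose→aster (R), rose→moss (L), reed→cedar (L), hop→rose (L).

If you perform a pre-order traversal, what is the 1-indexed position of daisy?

7

Pre-order visits the node, then its left subtree, then its right subtree.
Visit ivy.
At ivy: go left to hop.
  Visit hop.
  At hop: go left to rose.
    Visit rose.
    At rose: go left to moss.
      Visit moss.
      At moss: no left child.
      At moss: go right to reed.
        Visit reed.
        At reed: go left to cedar.
          Visit cedar.
          At cedar: no left child.
          At cedar: go right to daisy.
            daisy is a leaf — visit daisy.
        At reed: go right to teak.
          Visit teak.
          At teak: no left child.
          At teak: go right to ash.
            ash is a leaf — visit ash.
    At rose: go right to aster.
      aster is a leaf — visit aster.
  At hop: no right child.
At ivy: go right to plum.
  Visit plum.
  At plum: no left child.
  At plum: go right to iris.
    Visit iris.
    At iris: no left child.
    At iris: go right to tulip.
      tulip is a leaf — visit tulip.
Full pre-order sequence: ivy, hop, rose, moss, reed, cedar, daisy, teak, ash, aster, plum, iris, tulip.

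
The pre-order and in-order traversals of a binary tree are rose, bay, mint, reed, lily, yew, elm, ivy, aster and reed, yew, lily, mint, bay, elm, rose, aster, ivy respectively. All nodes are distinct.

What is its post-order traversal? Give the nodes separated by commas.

yew, lily, reed, mint, elm, bay, aster, ivy, rose

The first element of pre-order is the root; it splits in-order into left and right subtrees.
Root rose: left subtree has 6 nodes {reed, yew, lily, mint, bay, elm}, right has 2 {aster, ivy}.
  Root bay: left subtree has 4 nodes {reed, yew, lily, mint}, right has 1 {elm}.
    Root mint: left subtree has 3 nodes {reed, yew, lily}, right has 0 { }.
      Root reed: left subtree has 0 nodes { }, right has 2 {yew, lily}.
        Root lily: left subtree has 1 node {yew}, right has 0 { }.
  Root ivy: left subtree has 1 node {aster}, right has 0 { }.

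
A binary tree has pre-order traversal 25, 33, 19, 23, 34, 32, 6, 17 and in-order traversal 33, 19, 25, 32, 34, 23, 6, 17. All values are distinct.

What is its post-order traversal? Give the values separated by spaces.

The first element of pre-order is the root; it splits in-order into left and right subtrees.
Root 25: left subtree has 2 nodes {33, 19}, right has 5 {32, 34, 23, 6, 17}.
  Root 33: left subtree has 0 nodes { }, right has 1 {19}.
  Root 23: left subtree has 2 nodes {32, 34}, right has 2 {6, 17}.
    Root 34: left subtree has 1 node {32}, right has 0 { }.
    Root 6: left subtree has 0 nodes { }, right has 1 {17}.

19 33 32 34 17 6 23 25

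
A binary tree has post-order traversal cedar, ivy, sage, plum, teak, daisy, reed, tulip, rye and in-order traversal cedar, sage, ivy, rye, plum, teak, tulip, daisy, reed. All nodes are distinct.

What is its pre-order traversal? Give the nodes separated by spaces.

The last element of post-order is the root; it splits in-order into left and right subtrees.
Root rye: left subtree has 3 nodes {cedar, sage, ivy}, right has 5 {plum, teak, tulip, daisy, reed}.
  Root sage: left subtree has 1 node {cedar}, right has 1 {ivy}.
  Root tulip: left subtree has 2 nodes {plum, teak}, right has 2 {daisy, reed}.
    Root teak: left subtree has 1 node {plum}, right has 0 { }.
    Root reed: left subtree has 1 node {daisy}, right has 0 { }.

rye sage cedar ivy tulip teak plum reed daisy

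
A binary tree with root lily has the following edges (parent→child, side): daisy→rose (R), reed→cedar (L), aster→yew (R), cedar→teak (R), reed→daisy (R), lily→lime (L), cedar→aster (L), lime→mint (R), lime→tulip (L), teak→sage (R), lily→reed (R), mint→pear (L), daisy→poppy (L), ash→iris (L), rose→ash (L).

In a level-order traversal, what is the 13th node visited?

Level-order visits nodes level by level from the root, left to right within each level.
Level 0: lily
Level 1: lime, reed
Level 2: tulip, mint, cedar, daisy
Level 3: pear, aster, teak, poppy, rose
Level 4: yew, sage, ash
Level 5: iris
Full level-order sequence: lily, lime, reed, tulip, mint, cedar, daisy, pear, aster, teak, poppy, rose, yew, sage, ash, iris.

yew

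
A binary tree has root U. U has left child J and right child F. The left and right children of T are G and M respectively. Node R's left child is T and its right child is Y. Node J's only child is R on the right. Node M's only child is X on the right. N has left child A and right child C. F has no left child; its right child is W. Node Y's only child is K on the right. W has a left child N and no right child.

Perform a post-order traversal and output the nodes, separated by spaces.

G X M T K Y R J A C N W F U

Post-order visits the left subtree, then the right subtree, then the node.
At U: go left to J.
  At J: no left child.
  At J: go right to R.
    At R: go left to T.
      At T: go left to G.
        G is a leaf — visit G.
      At T: go right to M.
        At M: no left child.
        At M: go right to X.
          X is a leaf — visit X.
        Visit M.
      Visit T.
    At R: go right to Y.
      At Y: no left child.
      At Y: go right to K.
        K is a leaf — visit K.
      Visit Y.
    Visit R.
  Visit J.
At U: go right to F.
  At F: no left child.
  At F: go right to W.
    At W: go left to N.
      At N: go left to A.
        A is a leaf — visit A.
      At N: go right to C.
        C is a leaf — visit C.
      Visit N.
    At W: no right child.
    Visit W.
  Visit F.
Visit U.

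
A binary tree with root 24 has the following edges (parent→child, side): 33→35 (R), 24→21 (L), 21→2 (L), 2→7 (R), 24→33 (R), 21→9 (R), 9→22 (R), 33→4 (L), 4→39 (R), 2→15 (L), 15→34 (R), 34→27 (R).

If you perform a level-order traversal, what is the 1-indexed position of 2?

4

Level-order visits nodes level by level from the root, left to right within each level.
Level 0: 24
Level 1: 21, 33
Level 2: 2, 9, 4, 35
Level 3: 15, 7, 22, 39
Level 4: 34
Level 5: 27
Full level-order sequence: 24, 21, 33, 2, 9, 4, 35, 15, 7, 22, 39, 34, 27.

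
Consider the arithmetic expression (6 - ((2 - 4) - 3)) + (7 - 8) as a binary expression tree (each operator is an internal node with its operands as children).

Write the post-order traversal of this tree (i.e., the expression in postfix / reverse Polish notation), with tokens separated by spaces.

6 2 4 - 3 - - 7 8 - +

Post-order on an expression tree gives postfix notation: for each operator, emit left operand, right operand, then the operator.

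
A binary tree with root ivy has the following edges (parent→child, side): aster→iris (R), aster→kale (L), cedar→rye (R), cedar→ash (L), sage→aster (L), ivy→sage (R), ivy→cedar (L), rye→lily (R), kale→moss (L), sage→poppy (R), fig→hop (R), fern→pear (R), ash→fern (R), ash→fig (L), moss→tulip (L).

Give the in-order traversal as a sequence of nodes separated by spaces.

In-order visits the left subtree, then the node, then the right subtree.
At ivy: go left to cedar.
  At cedar: go left to ash.
    At ash: go left to fig.
      At fig: no left child.
      Visit fig.
      At fig: go right to hop.
        hop is a leaf — visit hop.
    Visit ash.
    At ash: go right to fern.
      At fern: no left child.
      Visit fern.
      At fern: go right to pear.
        pear is a leaf — visit pear.
  Visit cedar.
  At cedar: go right to rye.
    At rye: no left child.
    Visit rye.
    At rye: go right to lily.
      lily is a leaf — visit lily.
Visit ivy.
At ivy: go right to sage.
  At sage: go left to aster.
    At aster: go left to kale.
      At kale: go left to moss.
        At moss: go left to tulip.
          tulip is a leaf — visit tulip.
        Visit moss.
        At moss: no right child.
      Visit kale.
      At kale: no right child.
    Visit aster.
    At aster: go right to iris.
      iris is a leaf — visit iris.
  Visit sage.
  At sage: go right to poppy.
    poppy is a leaf — visit poppy.

fig hop ash fern pear cedar rye lily ivy tulip moss kale aster iris sage poppy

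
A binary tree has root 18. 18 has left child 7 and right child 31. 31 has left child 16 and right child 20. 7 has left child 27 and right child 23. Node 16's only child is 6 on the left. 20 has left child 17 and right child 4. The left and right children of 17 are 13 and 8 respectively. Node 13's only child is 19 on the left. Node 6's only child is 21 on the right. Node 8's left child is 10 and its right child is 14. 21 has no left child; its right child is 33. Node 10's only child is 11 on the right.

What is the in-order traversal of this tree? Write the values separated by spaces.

In-order visits the left subtree, then the node, then the right subtree.
At 18: go left to 7.
  At 7: go left to 27.
    27 is a leaf — visit 27.
  Visit 7.
  At 7: go right to 23.
    23 is a leaf — visit 23.
Visit 18.
At 18: go right to 31.
  At 31: go left to 16.
    At 16: go left to 6.
      At 6: no left child.
      Visit 6.
      At 6: go right to 21.
        At 21: no left child.
        Visit 21.
        At 21: go right to 33.
          33 is a leaf — visit 33.
    Visit 16.
    At 16: no right child.
  Visit 31.
  At 31: go right to 20.
    At 20: go left to 17.
      At 17: go left to 13.
        At 13: go left to 19.
          19 is a leaf — visit 19.
        Visit 13.
        At 13: no right child.
      Visit 17.
      At 17: go right to 8.
        At 8: go left to 10.
          At 10: no left child.
          Visit 10.
          At 10: go right to 11.
            11 is a leaf — visit 11.
        Visit 8.
        At 8: go right to 14.
          14 is a leaf — visit 14.
    Visit 20.
    At 20: go right to 4.
      4 is a leaf — visit 4.

27 7 23 18 6 21 33 16 31 19 13 17 10 11 8 14 20 4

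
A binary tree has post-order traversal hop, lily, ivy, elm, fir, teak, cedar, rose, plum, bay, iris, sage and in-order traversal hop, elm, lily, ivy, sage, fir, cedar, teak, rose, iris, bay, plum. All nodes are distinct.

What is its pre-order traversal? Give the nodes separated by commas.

sage, elm, hop, ivy, lily, iris, rose, cedar, fir, teak, bay, plum

The last element of post-order is the root; it splits in-order into left and right subtrees.
Root sage: left subtree has 4 nodes {hop, elm, lily, ivy}, right has 7 {fir, cedar, teak, rose, iris, bay, plum}.
  Root elm: left subtree has 1 node {hop}, right has 2 {lily, ivy}.
    Root ivy: left subtree has 1 node {lily}, right has 0 { }.
  Root iris: left subtree has 4 nodes {fir, cedar, teak, rose}, right has 2 {bay, plum}.
    Root rose: left subtree has 3 nodes {fir, cedar, teak}, right has 0 { }.
      Root cedar: left subtree has 1 node {fir}, right has 1 {teak}.
    Root bay: left subtree has 0 nodes { }, right has 1 {plum}.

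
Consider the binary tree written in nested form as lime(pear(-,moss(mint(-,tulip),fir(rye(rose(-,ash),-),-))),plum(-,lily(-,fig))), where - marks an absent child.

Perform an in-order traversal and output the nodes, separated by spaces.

pear mint tulip moss rose ash rye fir lime plum lily fig

In-order visits the left subtree, then the node, then the right subtree.
At lime: go left to pear.
  At pear: no left child.
  Visit pear.
  At pear: go right to moss.
    At moss: go left to mint.
      At mint: no left child.
      Visit mint.
      At mint: go right to tulip.
        tulip is a leaf — visit tulip.
    Visit moss.
    At moss: go right to fir.
      At fir: go left to rye.
        At rye: go left to rose.
          At rose: no left child.
          Visit rose.
          At rose: go right to ash.
            ash is a leaf — visit ash.
        Visit rye.
        At rye: no right child.
      Visit fir.
      At fir: no right child.
Visit lime.
At lime: go right to plum.
  At plum: no left child.
  Visit plum.
  At plum: go right to lily.
    At lily: no left child.
    Visit lily.
    At lily: go right to fig.
      fig is a leaf — visit fig.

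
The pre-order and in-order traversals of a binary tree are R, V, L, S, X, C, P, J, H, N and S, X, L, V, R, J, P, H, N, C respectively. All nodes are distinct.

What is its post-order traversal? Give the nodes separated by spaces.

X S L V J N H P C R

The first element of pre-order is the root; it splits in-order into left and right subtrees.
Root R: left subtree has 4 nodes {S, X, L, V}, right has 5 {J, P, H, N, C}.
  Root V: left subtree has 3 nodes {S, X, L}, right has 0 { }.
    Root L: left subtree has 2 nodes {S, X}, right has 0 { }.
      Root S: left subtree has 0 nodes { }, right has 1 {X}.
  Root C: left subtree has 4 nodes {J, P, H, N}, right has 0 { }.
    Root P: left subtree has 1 node {J}, right has 2 {H, N}.
      Root H: left subtree has 0 nodes { }, right has 1 {N}.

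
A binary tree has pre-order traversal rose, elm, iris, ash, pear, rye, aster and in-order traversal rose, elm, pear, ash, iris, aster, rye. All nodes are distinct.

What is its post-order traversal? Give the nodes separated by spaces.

The first element of pre-order is the root; it splits in-order into left and right subtrees.
Root rose: left subtree has 0 nodes { }, right has 6 {elm, pear, ash, iris, aster, rye}.
  Root elm: left subtree has 0 nodes { }, right has 5 {pear, ash, iris, aster, rye}.
    Root iris: left subtree has 2 nodes {pear, ash}, right has 2 {aster, rye}.
      Root ash: left subtree has 1 node {pear}, right has 0 { }.
      Root rye: left subtree has 1 node {aster}, right has 0 { }.

pear ash aster rye iris elm rose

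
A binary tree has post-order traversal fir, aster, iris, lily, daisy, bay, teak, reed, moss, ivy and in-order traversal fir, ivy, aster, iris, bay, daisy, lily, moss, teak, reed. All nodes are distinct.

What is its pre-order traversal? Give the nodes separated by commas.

ivy, fir, moss, bay, iris, aster, daisy, lily, reed, teak

The last element of post-order is the root; it splits in-order into left and right subtrees.
Root ivy: left subtree has 1 node {fir}, right has 8 {aster, iris, bay, daisy, lily, moss, teak, reed}.
  Root moss: left subtree has 5 nodes {aster, iris, bay, daisy, lily}, right has 2 {teak, reed}.
    Root bay: left subtree has 2 nodes {aster, iris}, right has 2 {daisy, lily}.
      Root iris: left subtree has 1 node {aster}, right has 0 { }.
      Root daisy: left subtree has 0 nodes { }, right has 1 {lily}.
    Root reed: left subtree has 1 node {teak}, right has 0 { }.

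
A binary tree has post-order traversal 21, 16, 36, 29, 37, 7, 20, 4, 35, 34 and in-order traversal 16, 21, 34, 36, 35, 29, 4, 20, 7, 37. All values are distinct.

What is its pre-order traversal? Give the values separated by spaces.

The last element of post-order is the root; it splits in-order into left and right subtrees.
Root 34: left subtree has 2 nodes {16, 21}, right has 7 {36, 35, 29, 4, 20, 7, 37}.
  Root 16: left subtree has 0 nodes { }, right has 1 {21}.
  Root 35: left subtree has 1 node {36}, right has 5 {29, 4, 20, 7, 37}.
    Root 4: left subtree has 1 node {29}, right has 3 {20, 7, 37}.
      Root 20: left subtree has 0 nodes { }, right has 2 {7, 37}.
        Root 7: left subtree has 0 nodes { }, right has 1 {37}.

34 16 21 35 36 4 29 20 7 37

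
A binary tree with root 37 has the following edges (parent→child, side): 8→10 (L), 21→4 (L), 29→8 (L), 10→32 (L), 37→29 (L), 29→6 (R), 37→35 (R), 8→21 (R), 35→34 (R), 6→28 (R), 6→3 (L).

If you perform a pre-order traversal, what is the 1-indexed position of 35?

11

Pre-order visits the node, then its left subtree, then its right subtree.
Visit 37.
At 37: go left to 29.
  Visit 29.
  At 29: go left to 8.
    Visit 8.
    At 8: go left to 10.
      Visit 10.
      At 10: go left to 32.
        32 is a leaf — visit 32.
      At 10: no right child.
    At 8: go right to 21.
      Visit 21.
      At 21: go left to 4.
        4 is a leaf — visit 4.
      At 21: no right child.
  At 29: go right to 6.
    Visit 6.
    At 6: go left to 3.
      3 is a leaf — visit 3.
    At 6: go right to 28.
      28 is a leaf — visit 28.
At 37: go right to 35.
  Visit 35.
  At 35: no left child.
  At 35: go right to 34.
    34 is a leaf — visit 34.
Full pre-order sequence: 37, 29, 8, 10, 32, 21, 4, 6, 3, 28, 35, 34.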